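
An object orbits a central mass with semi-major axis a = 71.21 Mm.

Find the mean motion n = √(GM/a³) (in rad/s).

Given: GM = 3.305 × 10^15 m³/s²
a = 71.21 Mm = 7.121 × 10^7 m
GM = 3.305 × 10^15 m³/s²
a³ = 3.61096 × 10^23 m³
GM/a³ = (3.305 × 10^15) / (3.61096 × 10^23) = 9.15268 × 10^-9 s⁻²
n = √(GM/a³) = 9.56697 × 10^-5 rad/s ≈ 9.567 × 10^-5 rad/s

Final answer: n = 9.567 × 10^-5 rad/s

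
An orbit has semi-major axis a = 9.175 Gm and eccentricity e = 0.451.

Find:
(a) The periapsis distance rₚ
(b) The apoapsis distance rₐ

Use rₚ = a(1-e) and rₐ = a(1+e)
a = 9.175 Gm = 9.175 × 10^9 m
e = 0.451:  1 − e = 0.549,  1 + e = 1.451
(a) rₚ = a(1 − e) = 9.175 × 10^9 m × 0.549 = 5.03707 × 10^9 m ≈ 5.037 Gm
(b) rₐ = a(1 + e) = 9.175 × 10^9 m × 1.451 = 1.33129 × 10^10 m ≈ 13.31 Gm

Final answer:
(a) rₚ = 5.037 Gm
(b) rₐ = 13.31 Gm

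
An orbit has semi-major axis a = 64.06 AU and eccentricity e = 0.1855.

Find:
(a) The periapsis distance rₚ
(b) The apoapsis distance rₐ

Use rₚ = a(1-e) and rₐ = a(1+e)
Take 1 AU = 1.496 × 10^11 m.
a = 64.06 AU = 9.58338 × 10^12 m
e = 0.1855:  1 − e = 0.8145,  1 + e = 1.1855
(a) rₚ = a(1 − e) = 9.58338 × 10^12 m × 0.8145 = 7.80566 × 10^12 m ≈ 52.18 AU
(b) rₐ = a(1 + e) = 9.58338 × 10^12 m × 1.1855 = 1.13611 × 10^13 m ≈ 75.94 AU

Final answer:
(a) rₚ = 52.18 AU
(b) rₐ = 75.94 AU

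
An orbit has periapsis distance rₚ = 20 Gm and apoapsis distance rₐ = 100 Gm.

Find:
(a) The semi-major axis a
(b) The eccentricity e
rₚ = 20 Gm = 2 × 10^10 m
rₐ = 100 Gm = 1 × 10^11 m
(a) a = (rₚ + rₐ)/2 = 6 × 10^10 m ≈ 60 Gm
(b) e = (rₐ − rₚ)/(rₐ + rₚ) = (8 × 10^10) / (1.2 × 10^11) = 0.666667

Final answer:
(a) a = 60 Gm
(b) e = 0.6667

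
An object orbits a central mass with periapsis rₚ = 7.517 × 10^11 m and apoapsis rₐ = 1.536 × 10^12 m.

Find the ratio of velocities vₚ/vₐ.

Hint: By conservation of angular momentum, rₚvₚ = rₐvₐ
rₚ = 7.517 × 10^11 m
rₐ = 1.536 × 10^12 m
rₚvₚ = rₐvₐ  ⇒  vₚ/vₐ = rₐ/rₚ
vₚ/vₐ = (1.536 × 10^12) / (7.517 × 10^11) = 2.04337

Final answer: vₚ/vₐ = 2.043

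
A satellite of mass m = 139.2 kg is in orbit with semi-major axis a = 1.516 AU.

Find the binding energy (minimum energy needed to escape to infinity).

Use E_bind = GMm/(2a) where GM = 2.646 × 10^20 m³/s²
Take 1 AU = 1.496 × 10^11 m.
a = 1.516 AU = 2.26794 × 10^11 m
GM = 2.646 × 10^20 m³/s²
m = 139.2 kg
GMm = 2.646 × 10^20 × 139.2 = 3.68323 × 10^22 m³·kg/s²
2a = 4.53587 × 10^11 m
E_bind = GMm/(2a) = 8.12023 × 10^10 J ≈ 81.2 GJ

Final answer: 81.2 GJ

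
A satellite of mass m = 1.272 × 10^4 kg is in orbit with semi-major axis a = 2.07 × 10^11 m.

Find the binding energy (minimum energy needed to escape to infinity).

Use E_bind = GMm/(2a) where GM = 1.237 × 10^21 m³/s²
a = 2.07 × 10^11 m
GM = 1.237 × 10^21 m³/s²
m = 1.272 × 10^4 kg
GMm = 1.237 × 10^21 × 12720 = 1.57346 × 10^25 m³·kg/s²
2a = 4.14 × 10^11 m
E_bind = GMm/(2a) = 3.80064 × 10^13 J ≈ 38.01 TJ

Final answer: 38.01 TJ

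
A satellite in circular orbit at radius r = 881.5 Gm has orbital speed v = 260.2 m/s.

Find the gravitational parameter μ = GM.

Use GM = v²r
r = 881.5 Gm = 8.815 × 10^11 m
v = 260.2 m/s
v² = 67704 m²/s²
GM = v²r = 67704 × 8.815 × 10^11 = 5.96811 × 10^16 m³/s²
GM ≈ 5.968 × 10^16 m³/s²

Final answer: GM = 5.968 × 10^16 m³/s²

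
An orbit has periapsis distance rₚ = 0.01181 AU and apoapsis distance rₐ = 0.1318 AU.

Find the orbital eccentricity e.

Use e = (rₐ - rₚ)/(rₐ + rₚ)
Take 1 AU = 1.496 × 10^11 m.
rₚ = 0.01181 AU = 1.76678 × 10^9 m
rₐ = 0.1318 AU = 1.97173 × 10^10 m
rₐ − rₚ = 1.79505 × 10^10 m
rₐ + rₚ = 2.14841 × 10^10 m
e = (rₐ − rₚ)/(rₐ + rₚ) = 0.835527

Final answer: e = 0.8355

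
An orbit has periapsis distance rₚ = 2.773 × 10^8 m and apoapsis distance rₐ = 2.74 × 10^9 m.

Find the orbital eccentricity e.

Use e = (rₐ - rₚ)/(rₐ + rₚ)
rₚ = 2.773 × 10^8 m
rₐ = 2.74 × 10^9 m
rₐ − rₚ = 2.4627 × 10^9 m
rₐ + rₚ = 3.0173 × 10^9 m
e = (rₐ − rₚ)/(rₐ + rₚ) = 0.816193

Final answer: e = 0.8162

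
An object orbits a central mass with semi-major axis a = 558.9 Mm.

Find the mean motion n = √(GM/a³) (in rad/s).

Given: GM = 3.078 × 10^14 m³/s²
a = 558.9 Mm = 5.589 × 10^8 m
GM = 3.078 × 10^14 m³/s²
a³ = 1.74583 × 10^26 m³
GM/a³ = (3.078 × 10^14) / (1.74583 × 10^26) = 1.76306 × 10^-12 s⁻²
n = √(GM/a³) = 1.3278 × 10^-6 rad/s ≈ 1.328 × 10^-6 rad/s

Final answer: n = 1.328 × 10^-6 rad/s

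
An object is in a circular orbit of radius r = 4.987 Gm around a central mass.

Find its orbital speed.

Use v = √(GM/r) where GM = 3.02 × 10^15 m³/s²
r = 4.987 Gm = 4.987 × 10^9 m
GM = 3.02 × 10^15 m³/s²
GM/r = (3.02 × 10^15) / (4.987 × 10^9) = 605574 m²/s²
v = √(GM/r) = 778.187 m/s ≈ 778.2 m/s

Final answer: 778.2 m/s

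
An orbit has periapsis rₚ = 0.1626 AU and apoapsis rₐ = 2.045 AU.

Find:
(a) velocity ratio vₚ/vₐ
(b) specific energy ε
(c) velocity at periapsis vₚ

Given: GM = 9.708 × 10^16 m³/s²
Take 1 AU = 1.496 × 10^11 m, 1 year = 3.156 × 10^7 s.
rₚ = 0.1626 AU = 2.4325 × 10^10 m
rₐ = 2.045 AU = 3.05932 × 10^11 m
GM = 9.708 × 10^16 m³/s²
a = (rₚ + rₐ)/2 = 1.65128 × 10^11 m
e = (rₐ − rₚ)/(rₐ + rₚ) = (2.81607 × 10^11) / (3.30257 × 10^11) = 0.852691
(a) vₚ/vₐ = rₐ/rₚ (angular momentum) = (3.05932 × 10^11) / (2.4325 × 10^10) = 12.5769 ≈ 12.58
(b) 2a = 3.30257 × 10^11 m;  ε = −GM/(2a) = -293953 J/kg ≈ -294 kJ/kg
(c) vₚ² = GM (2/rₚ − 1/a) = 9.708 × 10^16 × (8.22201 × 10^-11 − 6.05589 × 10^-12) = 7.39402 × 10^6 m²/s²;  vₚ = 2719.19 m/s ≈ 0.5736 AU/year

Final answer:
(a) velocity ratio vₚ/vₐ = 12.58
(b) specific energy ε = -294 kJ/kg
(c) velocity at periapsis vₚ = 0.5736 AU/year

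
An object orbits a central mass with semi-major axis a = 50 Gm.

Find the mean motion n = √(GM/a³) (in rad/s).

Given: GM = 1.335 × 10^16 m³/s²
a = 50 Gm = 5 × 10^10 m
GM = 1.335 × 10^16 m³/s²
a³ = 1.25 × 10^32 m³
GM/a³ = (1.335 × 10^16) / (1.25 × 10^32) = 1.068 × 10^-16 s⁻²
n = √(GM/a³) = 1.03344 × 10^-8 rad/s ≈ 1.033 × 10^-8 rad/s

Final answer: n = 1.033 × 10^-8 rad/s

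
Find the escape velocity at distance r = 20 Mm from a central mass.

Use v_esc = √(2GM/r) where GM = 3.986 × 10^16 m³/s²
r = 20 Mm = 2 × 10^7 m
GM = 3.986 × 10^16 m³/s²
2GM/r = 2 × (3.986 × 10^16) / (2 × 10^7) = 3.986 × 10^9 m²/s²
v_esc = √(2GM/r) = 63134.8 m/s ≈ 63.13 km/s

Final answer: 63.13 km/s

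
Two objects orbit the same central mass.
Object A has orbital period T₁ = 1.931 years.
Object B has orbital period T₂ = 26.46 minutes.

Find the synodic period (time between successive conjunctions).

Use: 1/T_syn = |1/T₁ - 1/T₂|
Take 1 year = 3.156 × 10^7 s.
T₁ = 1.931 years = 6.09424 × 10^7 s
T₂ = 26.46 minutes = 1587.6 s
1/T₁ = 1.64089 × 10^-8 s⁻¹
1/T₂ = 0.000629882 s⁻¹
|1/T₁ − 1/T₂| = 0.000629865 s⁻¹
T_syn = 1 / |1/T₁ − 1/T₂| = 1587.64 s ≈ 26.46 minutes

Final answer: T_syn = 26.46 minutes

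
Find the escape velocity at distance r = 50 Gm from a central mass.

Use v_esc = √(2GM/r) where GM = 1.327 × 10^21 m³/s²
r = 50 Gm = 5 × 10^10 m
GM = 1.327 × 10^21 m³/s²
2GM/r = 2 × (1.327 × 10^21) / (5 × 10^10) = 5.308 × 10^10 m²/s²
v_esc = √(2GM/r) = 230391 m/s ≈ 230.4 km/s

Final answer: 230.4 km/s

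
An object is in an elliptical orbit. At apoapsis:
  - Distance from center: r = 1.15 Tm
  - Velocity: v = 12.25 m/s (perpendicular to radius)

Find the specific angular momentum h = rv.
r = 1.15 Tm = 1.15 × 10^12 m
v = 12.25 m/s
h = rv = 1.15 × 10^12 × 12.25 = 1.40875 × 10^13 m²/s ≈ 1.409 × 10^13 m²/s

Final answer: h = 1.409 × 10^13 m²/s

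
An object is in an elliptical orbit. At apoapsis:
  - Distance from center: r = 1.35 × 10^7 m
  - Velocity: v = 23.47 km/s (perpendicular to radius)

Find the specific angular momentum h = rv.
r = 1.35 × 10^7 m
v = 23.47 km/s = 23470 m/s
h = rv = 1.35 × 10^7 × 23470 = 3.16845 × 10^11 m²/s ≈ 3.168 × 10^11 m²/s

Final answer: h = 3.168 × 10^11 m²/s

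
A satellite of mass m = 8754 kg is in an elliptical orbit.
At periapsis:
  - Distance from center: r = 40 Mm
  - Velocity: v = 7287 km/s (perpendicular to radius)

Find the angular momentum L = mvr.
r = 40 Mm = 4 × 10^7 m
v = 7287 km/s = 7.287 × 10^6 m/s
vr = 7.287 × 10^6 × 4 × 10^7 = 2.9148 × 10^14 m²/s
L = m × vr = 8754 × 2.9148 × 10^14 = 2.55162 × 10^18 kg·m²/s ≈ 2.552 × 10^18 kg·m²/s

Final answer: L = 2.552 × 10^18 kg·m²/s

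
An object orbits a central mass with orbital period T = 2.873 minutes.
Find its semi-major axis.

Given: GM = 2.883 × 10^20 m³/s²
T = 2.873 minutes = 172.38 s
GM = 2.883 × 10^20 m³/s²
Kepler's third law: a³ = GM T² / (4π²)
T² = 29714.9 s²
a³ = (2.883 × 10^20) × 29714.9 / (4π²) = 2.16999 × 10^23 m³
a = (a³)^(1/3) = 6.00924 × 10^7 m ≈ 6.009 × 10^7 m

Final answer: 6.009 × 10^7 m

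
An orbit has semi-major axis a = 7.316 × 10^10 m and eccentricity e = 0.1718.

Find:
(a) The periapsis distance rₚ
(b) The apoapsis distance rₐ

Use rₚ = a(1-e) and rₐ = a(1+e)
a = 7.316 × 10^10 m
e = 0.1718:  1 − e = 0.8282,  1 + e = 1.1718
(a) rₚ = a(1 − e) = 7.316 × 10^10 m × 0.8282 = 6.05911 × 10^10 m ≈ 6.059 × 10^10 m
(b) rₐ = a(1 + e) = 7.316 × 10^10 m × 1.1718 = 8.57289 × 10^10 m ≈ 8.573 × 10^10 m

Final answer:
(a) rₚ = 6.059 × 10^10 m
(b) rₐ = 8.573 × 10^10 m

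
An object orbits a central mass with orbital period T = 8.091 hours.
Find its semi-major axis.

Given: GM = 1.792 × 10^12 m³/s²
T = 8.091 hours = 29127.6 s
GM = 1.792 × 10^12 m³/s²
Kepler's third law: a³ = GM T² / (4π²)
T² = 8.48417 × 10^8 s²
a³ = (1.792 × 10^12) × (8.48417 × 10^8) / (4π²) = 3.85113 × 10^19 m³
a = (a³)^(1/3) = 3.37699 × 10^6 m ≈ 3.377 Mm

Final answer: 3.377 Mm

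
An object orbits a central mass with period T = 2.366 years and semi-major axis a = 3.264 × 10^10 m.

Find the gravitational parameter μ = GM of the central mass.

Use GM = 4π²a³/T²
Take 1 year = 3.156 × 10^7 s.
T = 2.366 years = 7.4671 × 10^7 s
a = 3.264 × 10^10 m
a³ = 3.47737 × 10^31 m³
T² = 5.57575 × 10^15 s²
GM = 4π² × (3.47737 × 10^31) / (5.57575 × 10^15) = 2.46211 × 10^17 m³/s²
GM ≈ 2.462 × 10^17 m³/s²

Final answer: GM = 2.462 × 10^17 m³/s²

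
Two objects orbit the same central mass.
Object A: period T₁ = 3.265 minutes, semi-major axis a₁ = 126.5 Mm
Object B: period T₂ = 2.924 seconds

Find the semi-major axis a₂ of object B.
T₁ = 3.265 minutes = 195.9 s
T₂ = 2.924 seconds
a₁ = 126.5 Mm = 1.265 × 10^8 m
Kepler's third law: (T₂/T₁)² = (a₂/a₁)³  ⇒  a₂ = a₁ (T₂/T₁)^(2/3)
T₂/T₁ = 0.014926
(T₂/T₁)^(2/3) = 0.0606218
a₂ = 1.265 × 10^8 m × 0.0606218 = 7.66865 × 10^6 m ≈ 7.669 Mm

Final answer: a₂ = 7.669 Mm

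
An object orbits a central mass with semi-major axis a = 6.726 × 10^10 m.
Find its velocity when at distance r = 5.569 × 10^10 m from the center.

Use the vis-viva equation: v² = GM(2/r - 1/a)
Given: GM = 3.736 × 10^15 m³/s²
a = 6.726 × 10^10 m
r = 5.569 × 10^10 m
GM = 3.736 × 10^15 m³/s²
2/r − 1/a = 3.59131 × 10^-11 − 1.48677 × 10^-11 = 2.10454 × 10^-11 m⁻¹
v² = GM (2/r − 1/a) = 78625.7 m²/s²
v = 280.403 m/s ≈ 280.4 m/s

Final answer: 280.4 m/s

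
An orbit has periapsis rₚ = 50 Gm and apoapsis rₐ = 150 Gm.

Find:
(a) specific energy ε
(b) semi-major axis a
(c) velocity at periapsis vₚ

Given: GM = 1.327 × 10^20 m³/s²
rₚ = 50 Gm = 5 × 10^10 m
rₐ = 150 Gm = 1.5 × 10^11 m
GM = 1.327 × 10^20 m³/s²
a = (rₚ + rₐ)/2 = 1 × 10^11 m
e = (rₐ − rₚ)/(rₐ + rₚ) = (1 × 10^11) / (2 × 10^11) = 0.5
(a) 2a = 2 × 10^11 m;  ε = −GM/(2a) = -6.635 × 10^8 J/kg ≈ -663.5 MJ/kg
(b) a = 1 × 10^11 m ≈ 100 Gm
(c) vₚ² = GM (2/rₚ − 1/a) = 1.327 × 10^20 × (4 × 10^-11 − 1 × 10^-11) = 3.981 × 10^9 m²/s²;  vₚ = 63095.2 m/s ≈ 63.1 km/s

Final answer:
(a) specific energy ε = -663.5 MJ/kg
(b) semi-major axis a = 100 Gm
(c) velocity at periapsis vₚ = 63.1 km/s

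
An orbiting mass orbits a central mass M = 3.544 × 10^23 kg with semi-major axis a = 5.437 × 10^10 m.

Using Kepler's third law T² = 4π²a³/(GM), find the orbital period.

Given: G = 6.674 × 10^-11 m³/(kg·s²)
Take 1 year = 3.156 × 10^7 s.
M = 3.544 × 10^23 kg
GM = G × M = 6.674 × 10^-11 × 3.544 × 10^23 = 2.36527 × 10^13 m³/s²
a = 5.437 × 10^10 m
a³ = 1.60723 × 10^32 m³
T = 2π √(a³/GM) = 2π √((1.60723 × 10^32) / (2.36527 × 10^13)) = 2π × 2.60675 × 10^9 s
T = 1.63787 × 10^10 s ≈ 519 years

Final answer: 519 years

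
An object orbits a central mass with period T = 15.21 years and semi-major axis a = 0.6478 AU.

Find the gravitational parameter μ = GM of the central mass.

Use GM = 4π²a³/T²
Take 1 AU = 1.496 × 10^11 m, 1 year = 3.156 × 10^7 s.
T = 15.21 years = 4.80028 × 10^8 s
a = 0.6478 AU = 9.69109 × 10^10 m
a³ = 9.1016 × 10^32 m³
T² = 2.30426 × 10^17 s²
GM = 4π² × (9.1016 × 10^32) / (2.30426 × 10^17) = 1.55935 × 10^17 m³/s²
GM ≈ 1.559 × 10^17 m³/s²

Final answer: GM = 1.559 × 10^17 m³/s²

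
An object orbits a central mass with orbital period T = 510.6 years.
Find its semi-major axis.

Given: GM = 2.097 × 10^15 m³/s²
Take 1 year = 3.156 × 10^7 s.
T = 510.6 years = 1.61145 × 10^10 s
GM = 2.097 × 10^15 m³/s²
Kepler's third law: a³ = GM T² / (4π²)
T² = 2.59678 × 10^20 s²
a³ = (2.097 × 10^15) × (2.59678 × 10^20) / (4π²) = 1.37935 × 10^34 m³
a = (a³)^(1/3) = 2.39823 × 10^11 m ≈ 2.398 × 10^11 m

Final answer: 2.398 × 10^11 m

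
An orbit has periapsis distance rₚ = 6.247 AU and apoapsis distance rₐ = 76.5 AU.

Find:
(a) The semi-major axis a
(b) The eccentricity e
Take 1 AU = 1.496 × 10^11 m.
rₚ = 6.247 AU = 9.34551 × 10^11 m
rₐ = 76.5 AU = 1.14444 × 10^13 m
(a) a = (rₚ + rₐ)/2 = 6.18948 × 10^12 m ≈ 41.37 AU
(b) e = (rₐ − rₚ)/(rₐ + rₚ) = (1.05098 × 10^13) / (1.2379 × 10^13) = 0.84901

Final answer:
(a) a = 41.37 AU
(b) e = 0.849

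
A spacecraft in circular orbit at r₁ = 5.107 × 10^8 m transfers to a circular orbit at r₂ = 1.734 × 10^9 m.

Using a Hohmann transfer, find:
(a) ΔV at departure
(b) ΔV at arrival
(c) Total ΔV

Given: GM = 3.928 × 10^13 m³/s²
r₁ = 5.107 × 10^8 m
r₂ = 1.734 × 10^9 m
GM = 3.928 × 10^13 m³/s²
Transfer ellipse: a_t = (r₁ + r₂)/2 = 1.12235 × 10^9 m
Circular speed at r₁: v₁ = √(GM/r₁) = 277.334 m/s
Transfer speed at r₁ (periapsis): v₁ₜ = √(GM(2/r₁ − 1/a_t)) = 344.717 m/s
(a) ΔV₁ = v₁ₜ − v₁ = 67.3836 m/s ≈ 67.38 m/s
Circular speed at r₂: v₂ = √(GM/r₂) = 150.509 m/s
Transfer speed at r₂ (apoapsis): v₂ₜ = √(GM(2/r₂ − 1/a_t)) = 101.527 m/s
(b) ΔV₂ = v₂ − v₂ₜ = 48.9819 m/s ≈ 48.98 m/s
(c) ΔV_total = ΔV₁ + ΔV₂ = 116.366 m/s ≈ 116.4 m/s

Final answer:
(a) ΔV₁ = 67.38 m/s
(b) ΔV₂ = 48.98 m/s
(c) ΔV_total = 116.4 m/s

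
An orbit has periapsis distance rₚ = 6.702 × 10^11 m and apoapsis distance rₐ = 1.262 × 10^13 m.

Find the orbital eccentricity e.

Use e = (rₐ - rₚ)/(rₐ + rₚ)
rₚ = 6.702 × 10^11 m
rₐ = 1.262 × 10^13 m
rₐ − rₚ = 1.19498 × 10^13 m
rₐ + rₚ = 1.32902 × 10^13 m
e = (rₐ − rₚ)/(rₐ + rₚ) = 0.899144

Final answer: e = 0.8991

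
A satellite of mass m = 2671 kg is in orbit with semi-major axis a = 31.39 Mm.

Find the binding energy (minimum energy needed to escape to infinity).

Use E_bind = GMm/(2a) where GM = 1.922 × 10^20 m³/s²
a = 31.39 Mm = 3.139 × 10^7 m
GM = 1.922 × 10^20 m³/s²
m = 2671 kg
GMm = 1.922 × 10^20 × 2671 = 5.13366 × 10^23 m³·kg/s²
2a = 6.278 × 10^7 m
E_bind = GMm/(2a) = 8.17723 × 10^15 J ≈ 8.177 PJ

Final answer: 8.177 PJ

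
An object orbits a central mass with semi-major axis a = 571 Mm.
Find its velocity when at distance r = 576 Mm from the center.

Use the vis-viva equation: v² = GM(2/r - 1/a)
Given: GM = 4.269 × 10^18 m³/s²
a = 571 Mm = 5.71 × 10^8 m
r = 576 Mm = 5.76 × 10^8 m
GM = 4.269 × 10^18 m³/s²
2/r − 1/a = 3.47222 × 10^-9 − 1.75131 × 10^-9 = 1.72091 × 10^-9 m⁻¹
v² = GM (2/r − 1/a) = 7.34656 × 10^9 m²/s²
v = 85712.1 m/s ≈ 85.71 km/s

Final answer: 85.71 km/s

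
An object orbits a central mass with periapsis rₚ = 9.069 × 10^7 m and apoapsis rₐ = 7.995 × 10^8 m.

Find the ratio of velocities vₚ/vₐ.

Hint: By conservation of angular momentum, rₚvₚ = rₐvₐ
rₚ = 9.069 × 10^7 m
rₐ = 7.995 × 10^8 m
rₚvₚ = rₐvₐ  ⇒  vₚ/vₐ = rₐ/rₚ
vₚ/vₐ = (7.995 × 10^8) / (9.069 × 10^7) = 8.81575

Final answer: vₚ/vₐ = 8.816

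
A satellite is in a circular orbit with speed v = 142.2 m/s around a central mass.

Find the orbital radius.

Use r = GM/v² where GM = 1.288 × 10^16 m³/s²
v = 142.2 m/s
GM = 1.288 × 10^16 m³/s²
v² = 20220.8 m²/s²
r = GM/v² = (1.288 × 10^16) / 20220.8 = 6.36967 × 10^11 m ≈ 637 Gm

Final answer: 637 Gm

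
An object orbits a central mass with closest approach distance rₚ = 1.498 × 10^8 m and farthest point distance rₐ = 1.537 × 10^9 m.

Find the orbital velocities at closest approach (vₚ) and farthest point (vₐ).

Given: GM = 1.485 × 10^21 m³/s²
rₚ = 1.498 × 10^8 m
rₐ = 1.537 × 10^9 m
GM = 1.485 × 10^21 m³/s²
a = (rₚ + rₐ)/2 = 8.434 × 10^8 m
Vis-viva: v² = GM (2/r − 1/a)
vₚ² = 1.485 × 10^21 × (1.33511 × 10^-8 − 1.18568 × 10^-9) = 1.80657 × 10^13 m²/s²
vₚ = 4.25038 × 10^6 m/s ≈ 4250 km/s
vₐ² = 1.485 × 10^21 × (1.30124 × 10^-9 − 1.18568 × 10^-9) = 1.71605 × 10^11 m²/s²
vₐ = 414253 m/s ≈ 414.3 km/s

Final answer: vₚ = 4250 km/s, vₐ = 414.3 km/s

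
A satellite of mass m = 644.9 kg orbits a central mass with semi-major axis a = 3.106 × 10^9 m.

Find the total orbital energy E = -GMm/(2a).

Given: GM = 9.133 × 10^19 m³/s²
a = 3.106 × 10^9 m
GM = 9.133 × 10^19 m³/s²
2a = 6.212 × 10^9 m
GMm = 9.133 × 10^19 × 644.9 = 5.88987 × 10^22 m³·kg/s²
E = −GMm/(2a) = -9.48144 × 10^12 J ≈ -9.481 TJ

Final answer: -9.481 TJ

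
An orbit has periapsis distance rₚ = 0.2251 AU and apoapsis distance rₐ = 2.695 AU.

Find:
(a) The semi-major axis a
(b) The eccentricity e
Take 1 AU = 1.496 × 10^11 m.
rₚ = 0.2251 AU = 3.3675 × 10^10 m
rₐ = 2.695 AU = 4.03172 × 10^11 m
(a) a = (rₚ + rₐ)/2 = 2.18423 × 10^11 m ≈ 1.46 AU
(b) e = (rₐ − rₚ)/(rₐ + rₚ) = (3.69497 × 10^11) / (4.36847 × 10^11) = 0.845827

Final answer:
(a) a = 1.46 AU
(b) e = 0.8458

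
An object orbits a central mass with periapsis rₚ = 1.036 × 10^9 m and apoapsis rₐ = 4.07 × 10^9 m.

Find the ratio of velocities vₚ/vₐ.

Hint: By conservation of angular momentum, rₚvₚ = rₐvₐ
rₚ = 1.036 × 10^9 m
rₐ = 4.07 × 10^9 m
rₚvₚ = rₐvₐ  ⇒  vₚ/vₐ = rₐ/rₚ
vₚ/vₐ = (4.07 × 10^9) / (1.036 × 10^9) = 3.92857

Final answer: vₚ/vₐ = 3.929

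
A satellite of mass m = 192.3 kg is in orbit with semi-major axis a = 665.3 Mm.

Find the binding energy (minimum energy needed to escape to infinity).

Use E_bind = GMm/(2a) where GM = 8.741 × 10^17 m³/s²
a = 665.3 Mm = 6.653 × 10^8 m
GM = 8.741 × 10^17 m³/s²
m = 192.3 kg
GMm = 8.741 × 10^17 × 192.3 = 1.68089 × 10^20 m³·kg/s²
2a = 1.3306 × 10^9 m
E_bind = GMm/(2a) = 1.26326 × 10^11 J ≈ 126.3 GJ

Final answer: 126.3 GJ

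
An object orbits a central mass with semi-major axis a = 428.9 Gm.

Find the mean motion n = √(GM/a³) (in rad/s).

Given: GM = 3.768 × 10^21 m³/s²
a = 428.9 Gm = 4.289 × 10^11 m
GM = 3.768 × 10^21 m³/s²
a³ = 7.88984 × 10^34 m³
GM/a³ = (3.768 × 10^21) / (7.88984 × 10^34) = 4.77576 × 10^-14 s⁻²
n = √(GM/a³) = 2.18535 × 10^-7 rad/s ≈ 2.185 × 10^-7 rad/s

Final answer: n = 2.185 × 10^-7 rad/s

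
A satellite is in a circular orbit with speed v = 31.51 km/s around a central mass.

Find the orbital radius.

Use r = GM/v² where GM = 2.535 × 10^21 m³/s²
v = 31.51 km/s = 31510 m/s
GM = 2.535 × 10^21 m³/s²
v² = 9.9288 × 10^8 m²/s²
r = GM/v² = (2.535 × 10^21) / (9.9288 × 10^8) = 2.55318 × 10^12 m ≈ 2.553 Tm

Final answer: 2.553 Tm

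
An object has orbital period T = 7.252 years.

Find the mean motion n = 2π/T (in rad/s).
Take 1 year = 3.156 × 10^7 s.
T = 7.252 years = 2.28873 × 10^8 s
n = 2π / (2.28873 × 10^8 s) = 2.74527 × 10^-8 rad/s ≈ 2.745 × 10^-8 rad/s

Final answer: n = 2.745 × 10^-8 rad/s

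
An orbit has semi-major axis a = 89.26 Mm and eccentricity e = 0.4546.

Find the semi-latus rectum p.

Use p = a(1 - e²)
a = 89.26 Mm = 8.926 × 10^7 m
e = 0.4546,  e² = 0.206661,  1 − e² = 0.793339
p = a(1 − e²) = 8.926 × 10^7 m × 0.793339 = 7.08134 × 10^7 m ≈ 70.81 Mm

Final answer: p = 70.81 Mm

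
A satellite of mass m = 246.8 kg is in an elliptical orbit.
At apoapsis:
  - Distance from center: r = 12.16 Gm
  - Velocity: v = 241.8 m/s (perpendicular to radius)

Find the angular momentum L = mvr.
r = 12.16 Gm = 1.216 × 10^10 m
v = 241.8 m/s
vr = 241.8 × 1.216 × 10^10 = 2.94029 × 10^12 m²/s
L = m × vr = 246.8 × 2.94029 × 10^12 = 7.25663 × 10^14 kg·m²/s ≈ 7.257 × 10^14 kg·m²/s

Final answer: L = 7.257 × 10^14 kg·m²/s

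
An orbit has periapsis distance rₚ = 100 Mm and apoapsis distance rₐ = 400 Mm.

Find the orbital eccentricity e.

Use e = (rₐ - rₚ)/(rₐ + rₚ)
rₚ = 100 Mm = 1 × 10^8 m
rₐ = 400 Mm = 4 × 10^8 m
rₐ − rₚ = 3 × 10^8 m
rₐ + rₚ = 5 × 10^8 m
e = (rₐ − rₚ)/(rₐ + rₚ) = 0.6

Final answer: e = 0.6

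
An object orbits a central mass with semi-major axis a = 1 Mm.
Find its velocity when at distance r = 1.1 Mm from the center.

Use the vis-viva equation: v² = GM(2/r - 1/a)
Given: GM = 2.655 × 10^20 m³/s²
a = 1 Mm = 1 × 10^6 m
r = 1.1 Mm = 1.1 × 10^6 m
GM = 2.655 × 10^20 m³/s²
2/r − 1/a = 1.81818 × 10^-6 − 1 × 10^-6 = 8.18182 × 10^-7 m⁻¹
v² = GM (2/r − 1/a) = 2.17227 × 10^14 m²/s²
v = 1.47386 × 10^7 m/s ≈ 1.474 × 10^4 km/s

Final answer: 1.474 × 10^4 km/s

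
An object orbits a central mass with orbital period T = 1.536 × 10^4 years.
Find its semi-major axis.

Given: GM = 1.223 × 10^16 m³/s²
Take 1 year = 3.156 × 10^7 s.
T = 1.536 × 10^4 years = 4.84762 × 10^11 s
GM = 1.223 × 10^16 m³/s²
Kepler's third law: a³ = GM T² / (4π²)
T² = 2.34994 × 10^23 s²
a³ = (1.223 × 10^16) × (2.34994 × 10^23) / (4π²) = 7.27986 × 10^37 m³
a = (a³)^(1/3) = 4.17549 × 10^12 m ≈ 4.175 × 10^12 m

Final answer: 4.175 × 10^12 m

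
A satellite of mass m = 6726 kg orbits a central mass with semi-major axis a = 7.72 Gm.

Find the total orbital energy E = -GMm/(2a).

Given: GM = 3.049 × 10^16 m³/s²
a = 7.72 Gm = 7.72 × 10^9 m
GM = 3.049 × 10^16 m³/s²
2a = 1.544 × 10^10 m
GMm = 3.049 × 10^16 × 6726 = 2.05076 × 10^20 m³·kg/s²
E = −GMm/(2a) = -1.32821 × 10^10 J ≈ -13.28 GJ

Final answer: -13.28 GJ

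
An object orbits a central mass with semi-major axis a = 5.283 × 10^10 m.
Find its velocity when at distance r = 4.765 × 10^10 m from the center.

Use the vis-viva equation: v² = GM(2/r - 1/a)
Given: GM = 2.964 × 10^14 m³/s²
a = 5.283 × 10^10 m
r = 4.765 × 10^10 m
GM = 2.964 × 10^14 m³/s²
2/r − 1/a = 4.19727 × 10^-11 − 1.89286 × 10^-11 = 2.30441 × 10^-11 m⁻¹
v² = GM (2/r − 1/a) = 6830.26 m²/s²
v = 82.6454 m/s ≈ 82.65 m/s

Final answer: 82.65 m/s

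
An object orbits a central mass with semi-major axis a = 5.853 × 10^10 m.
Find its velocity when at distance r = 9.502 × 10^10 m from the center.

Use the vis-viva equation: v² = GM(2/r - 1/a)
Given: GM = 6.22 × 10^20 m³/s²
a = 5.853 × 10^10 m
r = 9.502 × 10^10 m
GM = 6.22 × 10^20 m³/s²
2/r − 1/a = 2.10482 × 10^-11 − 1.70853 × 10^-11 = 3.96294 × 10^-12 m⁻¹
v² = GM (2/r − 1/a) = 2.46495 × 10^9 m²/s²
v = 49648.3 m/s ≈ 49.65 km/s

Final answer: 49.65 km/s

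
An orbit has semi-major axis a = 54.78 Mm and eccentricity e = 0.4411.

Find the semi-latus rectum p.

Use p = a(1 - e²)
a = 54.78 Mm = 5.478 × 10^7 m
e = 0.4411,  e² = 0.194569,  1 − e² = 0.805431
p = a(1 − e²) = 5.478 × 10^7 m × 0.805431 = 4.41215 × 10^7 m ≈ 44.12 Mm

Final answer: p = 44.12 Mm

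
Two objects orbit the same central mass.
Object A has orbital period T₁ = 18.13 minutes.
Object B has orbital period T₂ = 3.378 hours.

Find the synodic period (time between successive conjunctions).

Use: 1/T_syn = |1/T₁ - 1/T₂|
T₁ = 18.13 minutes = 1087.8 s
T₂ = 3.378 hours = 12160.8 s
1/T₁ = 0.000919287 s⁻¹
1/T₂ = 8.22314 × 10^-5 s⁻¹
|1/T₁ − 1/T₂| = 0.000837055 s⁻¹
T_syn = 1 / |1/T₁ − 1/T₂| = 1194.66 s ≈ 19.91 minutes

Final answer: T_syn = 19.91 minutes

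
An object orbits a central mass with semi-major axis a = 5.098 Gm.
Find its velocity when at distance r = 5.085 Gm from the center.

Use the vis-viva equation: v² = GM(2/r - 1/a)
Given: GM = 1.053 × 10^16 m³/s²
a = 5.098 Gm = 5.098 × 10^9 m
r = 5.085 Gm = 5.085 × 10^9 m
GM = 1.053 × 10^16 m³/s²
2/r − 1/a = 3.93314 × 10^-10 − 1.96155 × 10^-10 = 1.97158 × 10^-10 m⁻¹
v² = GM (2/r − 1/a) = 2.07608 × 10^6 m²/s²
v = 1440.86 m/s ≈ 1.441 km/s

Final answer: 1.441 km/s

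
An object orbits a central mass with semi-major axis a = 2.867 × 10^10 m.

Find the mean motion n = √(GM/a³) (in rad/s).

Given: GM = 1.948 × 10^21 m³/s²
a = 2.867 × 10^10 m
GM = 1.948 × 10^21 m³/s²
a³ = 2.35658 × 10^31 m³
GM/a³ = (1.948 × 10^21) / (2.35658 × 10^31) = 8.2662 × 10^-11 s⁻²
n = √(GM/a³) = 9.09186 × 10^-6 rad/s ≈ 9.092 × 10^-6 rad/s

Final answer: n = 9.092 × 10^-6 rad/s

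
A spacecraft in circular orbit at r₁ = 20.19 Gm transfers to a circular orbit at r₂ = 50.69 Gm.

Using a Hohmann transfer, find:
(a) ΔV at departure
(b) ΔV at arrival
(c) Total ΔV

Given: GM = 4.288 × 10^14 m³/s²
r₁ = 20.19 Gm = 2.019 × 10^10 m
r₂ = 50.69 Gm = 5.069 × 10^10 m
GM = 4.288 × 10^14 m³/s²
Transfer ellipse: a_t = (r₁ + r₂)/2 = 3.544 × 10^10 m
Circular speed at r₁: v₁ = √(GM/r₁) = 145.733 m/s
Transfer speed at r₁ (periapsis): v₁ₜ = √(GM(2/r₁ − 1/a_t)) = 174.29 m/s
(a) ΔV₁ = v₁ₜ − v₁ = 28.557 m/s ≈ 28.56 m/s
Circular speed at r₂: v₂ = √(GM/r₂) = 91.9742 m/s
Transfer speed at r₂ (apoapsis): v₂ₜ = √(GM(2/r₂ − 1/a_t)) = 69.4205 m/s
(b) ΔV₂ = v₂ − v₂ₜ = 22.5538 m/s ≈ 22.55 m/s
(c) ΔV_total = ΔV₁ + ΔV₂ = 51.1108 m/s ≈ 51.11 m/s

Final answer:
(a) ΔV₁ = 28.56 m/s
(b) ΔV₂ = 22.55 m/s
(c) ΔV_total = 51.11 m/s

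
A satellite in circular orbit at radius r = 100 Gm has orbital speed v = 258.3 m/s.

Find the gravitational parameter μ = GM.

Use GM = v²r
r = 100 Gm = 1 × 10^11 m
v = 258.3 m/s
v² = 66718.9 m²/s²
GM = v²r = 66718.9 × 1 × 10^11 = 6.67189 × 10^15 m³/s²
GM ≈ 6.672 × 10^15 m³/s²

Final answer: GM = 6.672 × 10^15 m³/s²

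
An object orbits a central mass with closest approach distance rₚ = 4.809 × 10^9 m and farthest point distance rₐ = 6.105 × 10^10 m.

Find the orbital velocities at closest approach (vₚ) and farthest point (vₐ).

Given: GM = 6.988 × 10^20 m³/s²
rₚ = 4.809 × 10^9 m
rₐ = 6.105 × 10^10 m
GM = 6.988 × 10^20 m³/s²
a = (rₚ + rₐ)/2 = 3.29295 × 10^10 m
Vis-viva: v² = GM (2/r − 1/a)
vₚ² = 6.988 × 10^20 × (4.15887 × 10^-10 − 3.03679 × 10^-11) = 2.69401 × 10^11 m²/s²
vₚ = 519038 m/s ≈ 519 km/s
vₐ² = 6.988 × 10^20 × (3.276 × 10^-11 − 3.03679 × 10^-11) = 1.67162 × 10^9 m²/s²
vₐ = 40885.4 m/s ≈ 40.89 km/s

Final answer: vₚ = 519 km/s, vₐ = 40.89 km/s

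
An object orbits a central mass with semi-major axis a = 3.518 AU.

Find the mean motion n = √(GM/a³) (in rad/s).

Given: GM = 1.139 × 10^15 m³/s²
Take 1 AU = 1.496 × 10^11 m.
a = 3.518 AU = 5.26293 × 10^11 m
GM = 1.139 × 10^15 m³/s²
a³ = 1.45775 × 10^35 m³
GM/a³ = (1.139 × 10^15) / (1.45775 × 10^35) = 7.81342 × 10^-21 s⁻²
n = √(GM/a³) = 8.83936 × 10^-11 rad/s ≈ 8.839 × 10^-11 rad/s

Final answer: n = 8.839 × 10^-11 rad/s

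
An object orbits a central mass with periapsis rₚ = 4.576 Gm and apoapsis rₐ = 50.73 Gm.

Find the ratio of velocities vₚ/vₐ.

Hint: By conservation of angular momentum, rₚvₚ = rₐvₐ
rₚ = 4.576 Gm = 4.576 × 10^9 m
rₐ = 50.73 Gm = 5.073 × 10^10 m
rₚvₚ = rₐvₐ  ⇒  vₚ/vₐ = rₐ/rₚ
vₚ/vₐ = (5.073 × 10^10) / (4.576 × 10^9) = 11.0861

Final answer: vₚ/vₐ = 11.09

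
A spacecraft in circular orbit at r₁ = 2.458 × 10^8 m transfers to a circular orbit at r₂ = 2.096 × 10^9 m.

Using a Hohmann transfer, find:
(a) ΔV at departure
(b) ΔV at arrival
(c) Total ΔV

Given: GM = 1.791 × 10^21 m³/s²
r₁ = 2.458 × 10^8 m
r₂ = 2.096 × 10^9 m
GM = 1.791 × 10^21 m³/s²
Transfer ellipse: a_t = (r₁ + r₂)/2 = 1.1709 × 10^9 m
Circular speed at r₁: v₁ = √(GM/r₁) = 2.69934 × 10^6 m/s
Transfer speed at r₁ (periapsis): v₁ₜ = √(GM(2/r₁ − 1/a_t)) = 3.61154 × 10^6 m/s
(a) ΔV₁ = v₁ₜ − v₁ = 912206 m/s ≈ 912.2 km/s
Circular speed at r₂: v₂ = √(GM/r₂) = 924383 m/s
Transfer speed at r₂ (apoapsis): v₂ₜ = √(GM(2/r₂ − 1/a_t)) = 423529 m/s
(b) ΔV₂ = v₂ − v₂ₜ = 500854 m/s ≈ 500.9 km/s
(c) ΔV_total = ΔV₁ + ΔV₂ = 1.41306 × 10^6 m/s ≈ 1413 km/s

Final answer:
(a) ΔV₁ = 912.2 km/s
(b) ΔV₂ = 500.9 km/s
(c) ΔV_total = 1413 km/s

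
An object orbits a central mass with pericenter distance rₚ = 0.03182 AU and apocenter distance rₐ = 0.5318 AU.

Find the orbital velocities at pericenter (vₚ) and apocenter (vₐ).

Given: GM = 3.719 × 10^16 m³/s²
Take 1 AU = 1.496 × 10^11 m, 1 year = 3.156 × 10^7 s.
rₚ = 0.03182 AU = 4.76027 × 10^9 m
rₐ = 0.5318 AU = 7.95573 × 10^10 m
GM = 3.719 × 10^16 m³/s²
a = (rₚ + rₐ)/2 = 4.21588 × 10^10 m
Vis-viva: v² = GM (2/r − 1/a)
vₚ² = 3.719 × 10^16 × (4.20144 × 10^-10 − 2.37199 × 10^-11) = 1.4743 × 10^7 m²/s²
vₚ = 3839.66 m/s ≈ 0.81 AU/year
vₐ² = 3.719 × 10^16 × (2.51391 × 10^-11 − 2.37199 × 10^-11) = 52782.5 m²/s²
vₐ = 229.744 m/s ≈ 229.7 m/s

Final answer: vₚ = 0.81 AU/year, vₐ = 229.7 m/s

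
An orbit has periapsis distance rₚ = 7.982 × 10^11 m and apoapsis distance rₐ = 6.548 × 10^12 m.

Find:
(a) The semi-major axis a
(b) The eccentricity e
rₚ = 7.982 × 10^11 m
rₐ = 6.548 × 10^12 m
(a) a = (rₚ + rₐ)/2 = 3.6731 × 10^12 m ≈ 3.673 × 10^12 m
(b) e = (rₐ − rₚ)/(rₐ + rₚ) = (5.7498 × 10^12) / (7.3462 × 10^12) = 0.78269

Final answer:
(a) a = 3.673 × 10^12 m
(b) e = 0.7827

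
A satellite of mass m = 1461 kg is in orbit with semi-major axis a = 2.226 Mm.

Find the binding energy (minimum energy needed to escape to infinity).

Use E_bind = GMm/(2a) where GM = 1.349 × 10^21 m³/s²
a = 2.226 Mm = 2.226 × 10^6 m
GM = 1.349 × 10^21 m³/s²
m = 1461 kg
GMm = 1.349 × 10^21 × 1461 = 1.97089 × 10^24 m³·kg/s²
2a = 4.452 × 10^6 m
E_bind = GMm/(2a) = 4.42697 × 10^17 J ≈ 442.7 PJ

Final answer: 442.7 PJ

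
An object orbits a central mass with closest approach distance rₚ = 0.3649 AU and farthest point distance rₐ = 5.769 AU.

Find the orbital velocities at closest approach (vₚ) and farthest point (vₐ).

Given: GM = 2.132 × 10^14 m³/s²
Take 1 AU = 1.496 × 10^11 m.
rₚ = 0.3649 AU = 5.4589 × 10^10 m
rₐ = 5.769 AU = 8.63042 × 10^11 m
GM = 2.132 × 10^14 m³/s²
a = (rₚ + rₐ)/2 = 4.58816 × 10^11 m
Vis-viva: v² = GM (2/r − 1/a)
vₚ² = 2.132 × 10^14 × (3.66374 × 10^-11 − 2.17952 × 10^-12) = 7346.42 m²/s²
vₚ = 85.7112 m/s ≈ 85.71 m/s
vₐ² = 2.132 × 10^14 × (2.31738 × 10^-12 − 2.17952 × 10^-12) = 29.3915 m²/s²
vₐ = 5.4214 m/s ≈ 5.421 m/s

Final answer: vₚ = 85.71 m/s, vₐ = 5.421 m/s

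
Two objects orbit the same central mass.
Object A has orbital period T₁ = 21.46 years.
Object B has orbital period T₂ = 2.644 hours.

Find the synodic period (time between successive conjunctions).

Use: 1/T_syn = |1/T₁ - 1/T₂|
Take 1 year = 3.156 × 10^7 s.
T₁ = 21.46 years = 6.77278 × 10^8 s
T₂ = 2.644 hours = 9518.4 s
1/T₁ = 1.4765 × 10^-9 s⁻¹
1/T₂ = 0.00010506 s⁻¹
|1/T₁ − 1/T₂| = 0.000105058 s⁻¹
T_syn = 1 / |1/T₁ − 1/T₂| = 9518.53 s ≈ 2.644 hours

Final answer: T_syn = 2.644 hours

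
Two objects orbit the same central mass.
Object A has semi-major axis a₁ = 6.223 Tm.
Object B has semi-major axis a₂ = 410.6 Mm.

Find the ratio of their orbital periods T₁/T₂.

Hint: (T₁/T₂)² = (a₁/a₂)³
a₁ = 6.223 Tm = 6.223 × 10^12 m
a₂ = 410.6 Mm = 4.106 × 10^8 m
a₁/a₂ = 15155.9
T₁/T₂ = (a₁/a₂)^(3/2) = (15155.9)^1.5 = 1.86583 × 10^6

Final answer: T₁/T₂ = 1.866 × 10^6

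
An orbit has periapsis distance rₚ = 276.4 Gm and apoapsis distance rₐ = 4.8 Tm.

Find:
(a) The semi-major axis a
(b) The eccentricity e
rₚ = 276.4 Gm = 2.764 × 10^11 m
rₐ = 4.8 Tm = 4.8 × 10^12 m
(a) a = (rₚ + rₐ)/2 = 2.5382 × 10^12 m ≈ 2.538 Tm
(b) e = (rₐ − rₚ)/(rₐ + rₚ) = (4.5236 × 10^12) / (5.0764 × 10^12) = 0.891104

Final answer:
(a) a = 2.538 Tm
(b) e = 0.8911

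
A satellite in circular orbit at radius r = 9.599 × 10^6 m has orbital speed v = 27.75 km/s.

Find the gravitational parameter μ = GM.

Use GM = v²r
r = 9.599 × 10^6 m
v = 27.75 km/s = 27750 m/s
v² = 7.70062 × 10^8 m²/s²
GM = v²r = 7.70062 × 10^8 × 9.599 × 10^6 = 7.39183 × 10^15 m³/s²
GM ≈ 7.392 × 10^15 m³/s²

Final answer: GM = 7.392 × 10^15 m³/s²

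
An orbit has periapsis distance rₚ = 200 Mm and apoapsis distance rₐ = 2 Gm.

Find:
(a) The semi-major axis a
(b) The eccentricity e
rₚ = 200 Mm = 2 × 10^8 m
rₐ = 2 Gm = 2 × 10^9 m
(a) a = (rₚ + rₐ)/2 = 1.1 × 10^9 m ≈ 1.1 Gm
(b) e = (rₐ − rₚ)/(rₐ + rₚ) = (1.8 × 10^9) / (2.2 × 10^9) = 0.818182

Final answer:
(a) a = 1.1 Gm
(b) e = 0.8182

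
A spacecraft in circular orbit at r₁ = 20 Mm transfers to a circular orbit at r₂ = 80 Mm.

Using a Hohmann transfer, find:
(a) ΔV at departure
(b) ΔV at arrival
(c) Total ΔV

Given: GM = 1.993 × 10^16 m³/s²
r₁ = 20 Mm = 2 × 10^7 m
r₂ = 80 Mm = 8 × 10^7 m
GM = 1.993 × 10^16 m³/s²
Transfer ellipse: a_t = (r₁ + r₂)/2 = 5 × 10^7 m
Circular speed at r₁: v₁ = √(GM/r₁) = 31567.4 m/s
Transfer speed at r₁ (periapsis): v₁ₜ = √(GM(2/r₁ − 1/a_t)) = 39929.9 m/s
(a) ΔV₁ = v₁ₜ − v₁ = 8362.55 m/s ≈ 8.363 km/s
Circular speed at r₂: v₂ = √(GM/r₂) = 15783.7 m/s
Transfer speed at r₂ (apoapsis): v₂ₜ = √(GM(2/r₂ − 1/a_t)) = 9982.48 m/s
(b) ΔV₂ = v₂ − v₂ₜ = 5801.21 m/s ≈ 5.801 km/s
(c) ΔV_total = ΔV₁ + ΔV₂ = 14163.8 m/s ≈ 14.16 km/s

Final answer:
(a) ΔV₁ = 8.363 km/s
(b) ΔV₂ = 5.801 km/s
(c) ΔV_total = 14.16 km/s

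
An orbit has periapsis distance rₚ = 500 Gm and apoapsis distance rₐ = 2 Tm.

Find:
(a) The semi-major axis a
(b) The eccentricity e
rₚ = 500 Gm = 5 × 10^11 m
rₐ = 2 Tm = 2 × 10^12 m
(a) a = (rₚ + rₐ)/2 = 1.25 × 10^12 m ≈ 1.25 Tm
(b) e = (rₐ − rₚ)/(rₐ + rₚ) = (1.5 × 10^12) / (2.5 × 10^12) = 0.6

Final answer:
(a) a = 1.25 Tm
(b) e = 0.6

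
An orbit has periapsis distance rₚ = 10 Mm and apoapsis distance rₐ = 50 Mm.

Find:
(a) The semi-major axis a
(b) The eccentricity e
rₚ = 10 Mm = 1 × 10^7 m
rₐ = 50 Mm = 5 × 10^7 m
(a) a = (rₚ + rₐ)/2 = 3 × 10^7 m ≈ 30 Mm
(b) e = (rₐ − rₚ)/(rₐ + rₚ) = (4 × 10^7) / (6 × 10^7) = 0.666667

Final answer:
(a) a = 30 Mm
(b) e = 0.6667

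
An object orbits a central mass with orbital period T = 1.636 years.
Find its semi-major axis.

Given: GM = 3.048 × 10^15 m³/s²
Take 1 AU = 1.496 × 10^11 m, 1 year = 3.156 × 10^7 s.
T = 1.636 years = 5.16322 × 10^7 s
GM = 3.048 × 10^15 m³/s²
Kepler's third law: a³ = GM T² / (4π²)
T² = 2.66588 × 10^15 s²
a³ = (3.048 × 10^15) × (2.66588 × 10^15) / (4π²) = 2.05824 × 10^29 m³
a = (a³)^(1/3) = 5.90426 × 10^9 m ≈ 0.03947 AU

Final answer: 0.03947 AU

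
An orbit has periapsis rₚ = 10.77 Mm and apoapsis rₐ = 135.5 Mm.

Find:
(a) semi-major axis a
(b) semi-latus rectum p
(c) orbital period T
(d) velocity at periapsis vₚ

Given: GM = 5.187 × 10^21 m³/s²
rₚ = 10.77 Mm = 1.077 × 10^7 m
rₐ = 135.5 Mm = 1.355 × 10^8 m
GM = 5.187 × 10^21 m³/s²
a = (rₚ + rₐ)/2 = 7.3135 × 10^7 m
e = (rₐ − rₚ)/(rₐ + rₚ) = (1.2473 × 10^8) / (1.4627 × 10^8) = 0.852738
(a) a = 7.3135 × 10^7 m ≈ 73.14 Mm
(b) 1 − e² = 0.272838;  p = a(1 − e²) = 7.3135 × 10^7 × 0.272838 = 1.9954 × 10^7 m ≈ 19.95 Mm
(c) a³ = 3.91179 × 10^23 m³;  T = 2π √(a³/GM) = 2π × 8.6842 s = 54.5644 s ≈ 54.56 seconds
(d) vₚ² = GM (2/rₚ − 1/a) = 5.187 × 10^21 × (1.85701 × 10^-7 − 1.36733 × 10^-8) = 8.92308 × 10^14 m²/s²;  vₚ = 2.98715 × 10^7 m/s ≈ 2.987 × 10^4 km/s

Final answer:
(a) semi-major axis a = 73.14 Mm
(b) semi-latus rectum p = 19.95 Mm
(c) orbital period T = 54.56 seconds
(d) velocity at periapsis vₚ = 2.987 × 10^4 km/s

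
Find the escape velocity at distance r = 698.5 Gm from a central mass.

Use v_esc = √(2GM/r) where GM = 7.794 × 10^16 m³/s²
r = 698.5 Gm = 6.985 × 10^11 m
GM = 7.794 × 10^16 m³/s²
2GM/r = 2 × (7.794 × 10^16) / (6.985 × 10^11) = 223164 m²/s²
v_esc = √(2GM/r) = 472.402 m/s ≈ 472.4 m/s

Final answer: 472.4 m/s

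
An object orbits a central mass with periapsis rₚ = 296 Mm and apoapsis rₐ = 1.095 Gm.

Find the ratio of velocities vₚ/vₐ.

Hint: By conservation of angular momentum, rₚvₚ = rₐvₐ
rₚ = 296 Mm = 2.96 × 10^8 m
rₐ = 1.095 Gm = 1.095 × 10^9 m
rₚvₚ = rₐvₐ  ⇒  vₚ/vₐ = rₐ/rₚ
vₚ/vₐ = (1.095 × 10^9) / (2.96 × 10^8) = 3.69932

Final answer: vₚ/vₐ = 3.699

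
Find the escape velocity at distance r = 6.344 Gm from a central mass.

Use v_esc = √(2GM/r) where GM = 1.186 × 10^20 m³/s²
r = 6.344 Gm = 6.344 × 10^9 m
GM = 1.186 × 10^20 m³/s²
2GM/r = 2 × (1.186 × 10^20) / (6.344 × 10^9) = 3.73897 × 10^10 m²/s²
v_esc = √(2GM/r) = 193364 m/s ≈ 193.4 km/s

Final answer: 193.4 km/s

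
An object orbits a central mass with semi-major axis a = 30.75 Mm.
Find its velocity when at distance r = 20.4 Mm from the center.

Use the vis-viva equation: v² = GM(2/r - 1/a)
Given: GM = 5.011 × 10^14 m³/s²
a = 30.75 Mm = 3.075 × 10^7 m
r = 20.4 Mm = 2.04 × 10^7 m
GM = 5.011 × 10^14 m³/s²
2/r − 1/a = 9.80392 × 10^-8 − 3.25203 × 10^-8 = 6.55189 × 10^-8 m⁻¹
v² = GM (2/r − 1/a) = 3.28315 × 10^7 m²/s²
v = 5729.88 m/s ≈ 5.73 km/s

Final answer: 5.73 km/s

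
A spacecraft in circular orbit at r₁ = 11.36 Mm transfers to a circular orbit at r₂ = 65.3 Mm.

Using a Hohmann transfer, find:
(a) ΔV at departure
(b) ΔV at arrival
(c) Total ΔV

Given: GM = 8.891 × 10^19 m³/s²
r₁ = 11.36 Mm = 1.136 × 10^7 m
r₂ = 65.3 Mm = 6.53 × 10^7 m
GM = 8.891 × 10^19 m³/s²
Transfer ellipse: a_t = (r₁ + r₂)/2 = 3.833 × 10^7 m
Circular speed at r₁: v₁ = √(GM/r₁) = 2.7976 × 10^6 m/s
Transfer speed at r₁ (periapsis): v₁ₜ = √(GM(2/r₁ − 1/a_t)) = 3.65152 × 10^6 m/s
(a) ΔV₁ = v₁ₜ − v₁ = 853914 m/s ≈ 853.9 km/s
Circular speed at r₂: v₂ = √(GM/r₂) = 1.16686 × 10^6 m/s
Transfer speed at r₂ (apoapsis): v₂ₜ = √(GM(2/r₂ − 1/a_t)) = 635241 m/s
(b) ΔV₂ = v₂ − v₂ₜ = 531619 m/s ≈ 531.6 km/s
(c) ΔV_total = ΔV₁ + ΔV₂ = 1.38553 × 10^6 m/s ≈ 1386 km/s

Final answer:
(a) ΔV₁ = 853.9 km/s
(b) ΔV₂ = 531.6 km/s
(c) ΔV_total = 1386 km/s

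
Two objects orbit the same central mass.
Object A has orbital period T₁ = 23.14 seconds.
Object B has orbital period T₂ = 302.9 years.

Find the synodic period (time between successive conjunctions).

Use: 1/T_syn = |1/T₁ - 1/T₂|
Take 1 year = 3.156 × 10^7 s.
T₁ = 23.14 seconds
T₂ = 302.9 years = 9.55952 × 10^9 s
1/T₁ = 0.0432152 s⁻¹
1/T₂ = 1.04608 × 10^-10 s⁻¹
|1/T₁ − 1/T₂| = 0.0432152 s⁻¹
T_syn = 1 / |1/T₁ − 1/T₂| = 23.14 s ≈ 23.14 seconds

Final answer: T_syn = 23.14 seconds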